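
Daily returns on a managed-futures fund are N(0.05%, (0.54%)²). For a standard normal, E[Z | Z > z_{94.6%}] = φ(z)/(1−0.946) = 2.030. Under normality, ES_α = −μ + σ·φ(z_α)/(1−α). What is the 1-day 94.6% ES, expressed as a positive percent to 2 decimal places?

ES = −(0.05%) + 0.54% × 2.030 = 1.046%.

1.05%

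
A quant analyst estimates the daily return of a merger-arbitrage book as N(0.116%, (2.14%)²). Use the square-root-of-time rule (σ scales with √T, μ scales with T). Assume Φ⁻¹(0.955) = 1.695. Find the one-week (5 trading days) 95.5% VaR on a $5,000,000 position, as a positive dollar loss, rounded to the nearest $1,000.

σ_{5d} = 2.14% × √5 = 4.785%; μ_{5d} = 5 × 0.116% = 0.580%.
VaR = −(0.580%) + 1.695 × 4.785% = 7.531%.
On $5,000,000: 0.07531 × $5,000,000 = $376,550.

$377,000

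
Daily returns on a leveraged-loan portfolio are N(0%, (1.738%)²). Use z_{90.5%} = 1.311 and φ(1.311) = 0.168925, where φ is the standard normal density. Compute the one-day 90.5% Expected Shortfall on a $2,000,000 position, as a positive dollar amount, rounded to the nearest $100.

Tail multiplier: φ(z)/(1−α) = 0.168925 / 0.095 = 1.778.
ES = 1.738% × 1.778 = 3.090%.
On $2,000,000: 0.03090 × $2,000,000 = $61,800.

$61,800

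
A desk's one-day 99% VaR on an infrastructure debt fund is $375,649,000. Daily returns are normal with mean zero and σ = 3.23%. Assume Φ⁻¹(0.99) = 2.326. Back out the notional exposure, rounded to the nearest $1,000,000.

VaR as a fraction of value: z·σ = 2.326 × 3.23% = 7.51298%.
Position = $375,649,000 / 0.0751298 = $5,000,000,000.

$5,000,000,000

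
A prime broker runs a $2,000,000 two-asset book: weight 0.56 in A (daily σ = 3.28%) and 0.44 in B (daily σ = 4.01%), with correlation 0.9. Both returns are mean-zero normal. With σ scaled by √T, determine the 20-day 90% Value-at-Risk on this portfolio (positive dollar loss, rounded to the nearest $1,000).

$402,000

σ_p = √(0.56²·3.28² + 0.44²·4.01² + 2·0.9·0.56·0.44·3.28·4.01) = 3.510%.
σ_{20d} = 3.510% × √20 = 15.697%.
z(90%) = 1.282.
VaR = 1.282 × 15.697% = 20.124%; on $2,000,000 that is $402,480.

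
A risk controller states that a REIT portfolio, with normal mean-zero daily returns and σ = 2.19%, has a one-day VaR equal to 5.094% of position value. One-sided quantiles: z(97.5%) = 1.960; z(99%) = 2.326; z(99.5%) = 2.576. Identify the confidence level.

99%

Implied z = VaR/σ = 5.094 / 2.19 = 2.326.
This matches z(99%) = 2.326.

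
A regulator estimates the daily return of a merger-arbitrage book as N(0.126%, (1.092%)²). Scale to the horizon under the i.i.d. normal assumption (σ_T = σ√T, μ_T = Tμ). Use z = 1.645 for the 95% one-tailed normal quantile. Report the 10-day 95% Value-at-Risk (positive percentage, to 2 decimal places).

σ_{10d} = 1.092% × √10 = 3.453%; μ_{10d} = 10 × 0.126% = 1.260%.
VaR = −(1.260%) + 1.645 × 3.453% = 4.420%.

4.42%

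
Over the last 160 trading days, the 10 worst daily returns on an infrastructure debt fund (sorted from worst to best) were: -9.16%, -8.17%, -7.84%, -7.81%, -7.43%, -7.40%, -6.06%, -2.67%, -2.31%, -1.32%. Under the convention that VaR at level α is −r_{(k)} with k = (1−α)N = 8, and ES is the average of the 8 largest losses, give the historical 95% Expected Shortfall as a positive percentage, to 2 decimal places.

7.07%

The 8 worst returns sum to -56.54%.
ES = −(-56.54%) / 8 = 7.0675% ≈ 7.07%.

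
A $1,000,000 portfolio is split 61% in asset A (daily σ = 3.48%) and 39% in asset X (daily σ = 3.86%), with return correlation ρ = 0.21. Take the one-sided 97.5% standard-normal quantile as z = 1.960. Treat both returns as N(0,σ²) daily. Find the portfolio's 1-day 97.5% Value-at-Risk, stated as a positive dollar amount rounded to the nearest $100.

$55,800

σ_p² = 0.61²·3.48² + 0.39²·3.86² + 2·0.21·0.61·0.39·3.48·3.86 = 8.1147 (%²).
σ_p = √8.1147 = 2.849%.
VaR = 1.960 × 2.849% = 5.584%; on $1,000,000 that is $55,840.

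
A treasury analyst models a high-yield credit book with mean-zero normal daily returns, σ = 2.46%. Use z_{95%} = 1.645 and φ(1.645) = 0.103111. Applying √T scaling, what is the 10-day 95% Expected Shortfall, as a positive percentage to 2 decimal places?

16.04%

σ_{10d} = 2.46% × √10 = 7.779%.
ES multiplier = φ(z)/(1−α) = 0.103111/0.05 = 2.062.
ES = 7.779% × 2.062 = 16.040%.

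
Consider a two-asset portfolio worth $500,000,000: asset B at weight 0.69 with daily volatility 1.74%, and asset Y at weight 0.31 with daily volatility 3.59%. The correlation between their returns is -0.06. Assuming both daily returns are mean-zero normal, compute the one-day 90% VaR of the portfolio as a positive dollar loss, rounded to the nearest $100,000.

σ_p² = 0.69²·1.74² + 0.31²·3.59² + 2·-0.06·0.69·0.31·1.74·3.59 = 2.5196 (%²).
σ_p = √2.5196 = 1.587%.
At 90%, z = 1.282.
VaR = 1.282 × 1.587% = 2.035%; on $500,000,000 that is $10,175,000.

$10,200,000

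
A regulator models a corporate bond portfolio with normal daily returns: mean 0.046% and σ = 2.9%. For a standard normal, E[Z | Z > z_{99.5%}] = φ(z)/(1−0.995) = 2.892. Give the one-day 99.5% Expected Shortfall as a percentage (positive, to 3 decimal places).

8.341%

ES = −(0.046%) + 2.9% × 2.892 = 8.341%.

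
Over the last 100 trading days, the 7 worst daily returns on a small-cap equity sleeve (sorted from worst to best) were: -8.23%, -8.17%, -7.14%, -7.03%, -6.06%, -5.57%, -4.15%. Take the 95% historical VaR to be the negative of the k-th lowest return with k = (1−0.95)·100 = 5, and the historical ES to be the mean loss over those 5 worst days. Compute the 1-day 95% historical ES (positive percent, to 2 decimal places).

7.33%

The 5 worst returns sum to -36.63%.
ES = −(-36.63%) / 5 = 7.326% ≈ 7.33%.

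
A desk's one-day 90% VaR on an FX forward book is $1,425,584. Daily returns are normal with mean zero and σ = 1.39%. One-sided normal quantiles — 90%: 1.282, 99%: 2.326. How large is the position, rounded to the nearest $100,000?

$80,000,000

VaR as a fraction of value: z·σ = 1.282 × 1.39% = 1.78198%.
Position = $1,425,584 / 0.0178198 = $80,000,000.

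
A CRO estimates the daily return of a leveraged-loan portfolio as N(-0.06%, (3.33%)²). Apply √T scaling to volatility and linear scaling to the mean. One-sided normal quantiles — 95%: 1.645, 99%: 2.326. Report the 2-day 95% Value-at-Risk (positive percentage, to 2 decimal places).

σ_{2d} = 3.33% × √2 = 4.709%; μ_{2d} = 2 × -0.06% = -0.120%.
VaR = −(-0.120%) + 1.645 × 4.709% = 7.866%.

7.87%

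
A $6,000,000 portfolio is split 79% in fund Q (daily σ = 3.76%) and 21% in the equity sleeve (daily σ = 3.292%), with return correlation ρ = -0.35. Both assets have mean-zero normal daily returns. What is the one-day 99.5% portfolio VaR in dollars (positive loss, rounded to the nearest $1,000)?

σ_p² = 0.79²·3.76² + 0.21²·3.292² + 2·-0.35·0.79·0.21·3.76·3.292 = 7.8638 (%²).
σ_p = √7.8638 = 2.804%.
At 99.5%, z = 2.576.
VaR = 2.576 × 2.804% = 7.223%; on $6,000,000 that is $433,380.

$433,000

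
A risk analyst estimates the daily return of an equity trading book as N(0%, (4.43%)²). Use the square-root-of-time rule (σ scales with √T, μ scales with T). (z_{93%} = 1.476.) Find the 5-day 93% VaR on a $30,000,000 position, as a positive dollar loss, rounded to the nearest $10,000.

$4,390,000

σ_{5d} = 4.43% × √5 = 9.906%.
VaR = 1.476 × 9.906% = 14.621%.
On $30,000,000: 0.14621 × $30,000,000 = $4,386,300.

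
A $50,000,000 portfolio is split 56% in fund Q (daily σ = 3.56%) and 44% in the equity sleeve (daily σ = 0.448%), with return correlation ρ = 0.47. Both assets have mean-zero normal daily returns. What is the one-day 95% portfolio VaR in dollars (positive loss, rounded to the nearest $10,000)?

σ_p² = 0.56²·3.56² + 0.44²·0.448² + 2·0.47·0.56·0.44·3.56·0.448 = 4.3827 (%²).
σ_p = √4.3827 = 2.093%.
At 95%, z = 1.645.
VaR = 1.645 × 2.093% = 3.443%; on $50,000,000 that is $1,721,500.

$1,720,000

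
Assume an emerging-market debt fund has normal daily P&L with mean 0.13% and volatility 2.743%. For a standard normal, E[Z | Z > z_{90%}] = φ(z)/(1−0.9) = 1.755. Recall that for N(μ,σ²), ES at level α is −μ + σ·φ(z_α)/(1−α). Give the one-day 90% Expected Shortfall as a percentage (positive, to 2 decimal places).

ES = −(0.13%) + 2.743% × 1.755 = 4.684%.

4.68%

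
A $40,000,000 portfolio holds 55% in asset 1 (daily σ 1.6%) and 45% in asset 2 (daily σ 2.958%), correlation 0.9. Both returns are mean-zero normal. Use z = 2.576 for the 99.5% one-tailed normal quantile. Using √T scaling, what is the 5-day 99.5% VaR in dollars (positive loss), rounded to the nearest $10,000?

$4,970,000

σ_p = √(0.55²·1.6² + 0.45²·2.958² + 2·0.9·0.55·0.45·1.6·2.958) = 2.157%.
σ_{5d} = 2.157% × √5 = 4.823%.
VaR = 2.576 × 4.823% = 12.424%; on $40,000,000 that is $4,969,600.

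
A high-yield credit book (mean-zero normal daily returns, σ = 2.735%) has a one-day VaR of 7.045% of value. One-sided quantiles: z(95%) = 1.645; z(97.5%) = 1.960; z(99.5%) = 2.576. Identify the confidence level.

Implied z = VaR/σ = 7.045 / 2.735 = 2.576.
This matches z(99.5%) = 2.576.

99.5%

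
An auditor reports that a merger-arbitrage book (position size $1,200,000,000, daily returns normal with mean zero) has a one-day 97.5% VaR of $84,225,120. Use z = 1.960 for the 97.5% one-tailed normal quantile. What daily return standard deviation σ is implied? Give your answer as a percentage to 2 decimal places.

VaR as a fraction: $84,225,120 / $1,200,000,000 = 7.019%.
σ = VaR / z = 7.019% / 1.960 = 3.581%.

3.58%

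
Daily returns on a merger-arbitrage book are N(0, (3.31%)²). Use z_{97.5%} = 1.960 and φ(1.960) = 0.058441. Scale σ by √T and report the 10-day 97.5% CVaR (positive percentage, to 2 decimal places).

σ_{10d} = 3.31% × √10 = 10.467%.
ES multiplier = φ(z)/(1−α) = 0.058441/0.025 = 2.338.
ES = 10.467% × 2.338 = 24.472%.

24.47%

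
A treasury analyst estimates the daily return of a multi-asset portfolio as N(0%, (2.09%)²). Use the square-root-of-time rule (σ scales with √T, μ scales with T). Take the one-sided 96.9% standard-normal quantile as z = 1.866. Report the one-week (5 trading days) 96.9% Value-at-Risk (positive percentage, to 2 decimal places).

σ_{5d} = 2.09% × √5 = 4.673%.
VaR = 1.866 × 4.673% = 8.720%.

8.72%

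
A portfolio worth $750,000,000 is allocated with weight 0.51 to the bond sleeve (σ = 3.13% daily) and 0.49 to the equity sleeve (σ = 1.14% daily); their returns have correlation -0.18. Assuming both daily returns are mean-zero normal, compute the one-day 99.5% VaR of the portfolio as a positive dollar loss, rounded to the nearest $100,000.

$30,800,000

σ_p² = 0.51²·3.13² + 0.49²·1.14² + 2·-0.18·0.51·0.49·3.13·1.14 = 2.5392 (%²).
σ_p = √2.5392 = 1.593%.
At 99.5%, z = 2.576.
VaR = 2.576 × 1.593% = 4.104%; on $750,000,000 that is $30,780,000.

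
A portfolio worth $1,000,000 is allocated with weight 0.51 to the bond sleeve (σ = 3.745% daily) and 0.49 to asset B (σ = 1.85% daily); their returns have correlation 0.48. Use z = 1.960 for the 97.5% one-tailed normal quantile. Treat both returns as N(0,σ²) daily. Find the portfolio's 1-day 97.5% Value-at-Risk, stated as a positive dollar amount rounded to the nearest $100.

$48,500

σ_p² = 0.51²·3.745² + 0.49²·1.85² + 2·0.48·0.51·0.49·3.745·1.85 = 6.1318 (%²).
σ_p = √6.1318 = 2.476%.
VaR = 1.960 × 2.476% = 4.853%; on $1,000,000 that is $48,530.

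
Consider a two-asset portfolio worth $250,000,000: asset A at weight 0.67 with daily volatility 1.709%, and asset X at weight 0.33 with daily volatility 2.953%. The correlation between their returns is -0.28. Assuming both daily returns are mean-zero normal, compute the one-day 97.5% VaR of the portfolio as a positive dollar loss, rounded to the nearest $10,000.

$6,270,000

σ_p² = 0.67²·1.709² + 0.33²·2.953² + 2·-0.28·0.67·0.33·1.709·2.953 = 1.6359 (%²).
σ_p = √1.6359 = 1.279%.
At 97.5%, z = 1.960.
VaR = 1.960 × 1.279% = 2.507%; on $250,000,000 that is $6,267,500.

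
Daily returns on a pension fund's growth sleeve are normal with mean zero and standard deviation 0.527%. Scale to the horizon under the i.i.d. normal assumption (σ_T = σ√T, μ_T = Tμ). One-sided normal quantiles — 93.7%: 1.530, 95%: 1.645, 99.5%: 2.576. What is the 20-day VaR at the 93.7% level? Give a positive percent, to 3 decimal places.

3.606%

σ_{20d} = 0.527% × √20 = 2.357%.
VaR = 1.530 × 2.357% = 3.606%.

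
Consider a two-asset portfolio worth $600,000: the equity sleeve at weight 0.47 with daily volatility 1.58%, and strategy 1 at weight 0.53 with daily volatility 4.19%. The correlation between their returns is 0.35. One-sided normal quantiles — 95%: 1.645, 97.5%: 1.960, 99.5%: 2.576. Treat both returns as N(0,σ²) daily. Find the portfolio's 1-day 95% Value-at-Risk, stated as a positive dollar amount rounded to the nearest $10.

σ_p² = 0.47²·1.58² + 0.53²·4.19² + 2·0.35·0.47·0.53·1.58·4.19 = 6.6373 (%²).
σ_p = √6.6373 = 2.576%.
VaR = 1.645 × 2.576% = 4.238%; on $600,000 that is $25,428.

$25,430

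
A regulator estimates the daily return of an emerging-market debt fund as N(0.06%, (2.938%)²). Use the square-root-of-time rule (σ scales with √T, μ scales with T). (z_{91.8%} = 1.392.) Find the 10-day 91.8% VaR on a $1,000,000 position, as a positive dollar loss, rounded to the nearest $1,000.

$123,000

σ_{10d} = 2.938% × √10 = 9.291%; μ_{10d} = 10 × 0.06% = 0.600%.
VaR = −(0.600%) + 1.392 × 9.291% = 12.333%.
On $1,000,000: 0.12333 × $1,000,000 = $123,330.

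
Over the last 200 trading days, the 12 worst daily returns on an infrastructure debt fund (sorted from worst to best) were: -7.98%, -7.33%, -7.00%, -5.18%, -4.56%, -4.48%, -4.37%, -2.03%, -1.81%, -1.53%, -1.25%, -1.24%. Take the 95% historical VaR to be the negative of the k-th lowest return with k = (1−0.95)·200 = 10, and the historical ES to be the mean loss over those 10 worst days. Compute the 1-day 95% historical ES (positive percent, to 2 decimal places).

The 10 worst returns sum to -46.27%.
ES = −(-46.27%) / 10 = 4.627% ≈ 4.63%.

4.63%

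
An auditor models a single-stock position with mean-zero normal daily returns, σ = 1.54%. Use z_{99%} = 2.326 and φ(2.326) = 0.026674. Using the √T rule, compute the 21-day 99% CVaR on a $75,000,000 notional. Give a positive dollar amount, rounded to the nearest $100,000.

$14,100,000

σ_{21d} = 1.54% × √21 = 7.057%.
ES multiplier = φ(z)/(1−α) = 0.026674/0.01 = 2.667.
ES = 7.057% × 2.667 = 18.821%; on $75,000,000: $14,115,750.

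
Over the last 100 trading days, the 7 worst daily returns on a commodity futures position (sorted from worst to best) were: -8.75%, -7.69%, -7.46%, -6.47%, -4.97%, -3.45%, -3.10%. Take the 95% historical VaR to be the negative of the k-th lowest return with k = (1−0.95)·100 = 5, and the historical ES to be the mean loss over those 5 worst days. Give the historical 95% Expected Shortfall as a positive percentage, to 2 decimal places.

7.07%

The 5 worst returns sum to -35.34%.
ES = −(-35.34%) / 5 = 7.068% ≈ 7.07%.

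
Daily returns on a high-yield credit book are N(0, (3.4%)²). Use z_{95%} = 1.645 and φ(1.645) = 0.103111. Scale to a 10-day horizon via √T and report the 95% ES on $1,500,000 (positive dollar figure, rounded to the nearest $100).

$332,600

σ_{10d} = 3.4% × √10 = 10.752%.
ES multiplier = φ(z)/(1−α) = 0.103111/0.05 = 2.062.
ES = 10.752% × 2.062 = 22.171%; on $1,500,000: $332,565.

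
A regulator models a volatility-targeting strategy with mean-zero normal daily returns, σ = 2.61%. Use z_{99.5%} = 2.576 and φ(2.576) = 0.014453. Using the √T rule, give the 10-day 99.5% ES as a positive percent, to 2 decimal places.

σ_{10d} = 2.61% × √10 = 8.254%.
ES multiplier = φ(z)/(1−α) = 0.014453/0.005 = 2.891.
ES = 8.254% × 2.891 = 23.862%.

23.86%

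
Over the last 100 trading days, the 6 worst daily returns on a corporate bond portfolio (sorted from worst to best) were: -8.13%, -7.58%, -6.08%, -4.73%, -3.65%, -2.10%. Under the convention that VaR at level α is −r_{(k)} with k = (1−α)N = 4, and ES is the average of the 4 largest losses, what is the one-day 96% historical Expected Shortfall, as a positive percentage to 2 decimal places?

The 4 worst returns sum to -26.52%.
ES = −(-26.52%) / 4 = 6.63%.

6.63%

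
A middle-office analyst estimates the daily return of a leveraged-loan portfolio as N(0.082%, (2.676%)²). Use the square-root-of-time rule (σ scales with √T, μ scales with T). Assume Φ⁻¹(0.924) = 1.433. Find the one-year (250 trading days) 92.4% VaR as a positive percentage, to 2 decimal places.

σ_{250d} = 2.676% × √250 = 42.311%; μ_{250d} = 250 × 0.082% = 20.500%.
VaR = −(20.500%) + 1.433 × 42.311% = 40.132%.

40.13%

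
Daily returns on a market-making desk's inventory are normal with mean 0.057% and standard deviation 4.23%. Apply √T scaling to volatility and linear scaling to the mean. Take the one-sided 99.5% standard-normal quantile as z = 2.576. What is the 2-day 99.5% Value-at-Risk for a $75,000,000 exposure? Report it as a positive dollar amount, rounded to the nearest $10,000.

σ_{2d} = 4.23% × √2 = 5.982%; μ_{2d} = 2 × 0.057% = 0.114%.
VaR = −(0.114%) + 2.576 × 5.982% = 15.296%.
On $75,000,000: 0.15296 × $75,000,000 = $11,472,000.

$11,470,000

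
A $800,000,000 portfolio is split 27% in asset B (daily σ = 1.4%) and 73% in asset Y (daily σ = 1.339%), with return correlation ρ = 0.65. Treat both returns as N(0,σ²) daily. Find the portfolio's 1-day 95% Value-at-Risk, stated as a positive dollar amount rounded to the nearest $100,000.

σ_p² = 0.27²·1.4² + 0.73²·1.339² + 2·0.65·0.27·0.73·1.4·1.339 = 1.5787 (%²).
σ_p = √1.5787 = 1.256%.
At 95%, z = 1.645.
VaR = 1.645 × 1.256% = 2.066%; on $800,000,000 that is $16,528,000.

$16,500,000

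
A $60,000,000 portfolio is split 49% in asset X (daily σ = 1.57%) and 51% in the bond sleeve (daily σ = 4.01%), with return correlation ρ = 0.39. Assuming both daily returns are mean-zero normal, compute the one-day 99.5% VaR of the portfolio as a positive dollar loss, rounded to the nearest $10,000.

$3,790,000

σ_p² = 0.49²·1.57² + 0.51²·4.01² + 2·0.39·0.49·0.51·1.57·4.01 = 6.0014 (%²).
σ_p = √6.0014 = 2.450%.
At 99.5%, z = 2.576.
VaR = 2.576 × 2.450% = 6.311%; on $60,000,000 that is $3,786,600.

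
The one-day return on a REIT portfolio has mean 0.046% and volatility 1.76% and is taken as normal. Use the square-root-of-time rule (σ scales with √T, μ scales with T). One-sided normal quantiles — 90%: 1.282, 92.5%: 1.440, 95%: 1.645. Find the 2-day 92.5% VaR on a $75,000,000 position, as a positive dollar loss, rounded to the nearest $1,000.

$2,619,000

σ_{2d} = 1.76% × √2 = 2.489%; μ_{2d} = 2 × 0.046% = 0.092%.
VaR = −(0.092%) + 1.440 × 2.489% = 3.492%.
On $75,000,000: 0.03492 × $75,000,000 = $2,619,000.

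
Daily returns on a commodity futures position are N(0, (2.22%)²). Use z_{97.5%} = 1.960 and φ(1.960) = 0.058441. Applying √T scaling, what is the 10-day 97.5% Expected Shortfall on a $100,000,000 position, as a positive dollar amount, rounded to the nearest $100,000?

σ_{10d} = 2.22% × √10 = 7.020%.
ES multiplier = φ(z)/(1−α) = 0.058441/0.025 = 2.338.
ES = 7.020% × 2.338 = 16.413%; on $100,000,000: $16,413,000.

$16,400,000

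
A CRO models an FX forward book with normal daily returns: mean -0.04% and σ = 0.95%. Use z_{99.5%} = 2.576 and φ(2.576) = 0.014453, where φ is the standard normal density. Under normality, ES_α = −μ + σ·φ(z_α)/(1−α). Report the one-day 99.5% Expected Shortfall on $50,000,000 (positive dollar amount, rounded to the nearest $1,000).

Tail multiplier: φ(z)/(1−α) = 0.014453 / 0.005 = 2.891.
ES = −(-0.04%) + 0.95% × 2.891 = 2.786%.
On $50,000,000: 0.02786 × $50,000,000 = $1,393,000.

$1,393,000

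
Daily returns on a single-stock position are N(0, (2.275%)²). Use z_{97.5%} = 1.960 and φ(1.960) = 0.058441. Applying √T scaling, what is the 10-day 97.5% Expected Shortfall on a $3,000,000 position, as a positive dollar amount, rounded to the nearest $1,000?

$505,000

σ_{10d} = 2.275% × √10 = 7.194%.
ES multiplier = φ(z)/(1−α) = 0.058441/0.025 = 2.338.
ES = 7.194% × 2.338 = 16.820%; on $3,000,000: $504,600.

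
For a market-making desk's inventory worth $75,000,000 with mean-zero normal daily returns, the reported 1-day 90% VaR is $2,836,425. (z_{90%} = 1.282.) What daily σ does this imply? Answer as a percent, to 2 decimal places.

2.95%

VaR as a fraction: $2,836,425 / $75,000,000 = 3.782%.
σ = VaR / z = 3.782% / 1.282 = 2.950%.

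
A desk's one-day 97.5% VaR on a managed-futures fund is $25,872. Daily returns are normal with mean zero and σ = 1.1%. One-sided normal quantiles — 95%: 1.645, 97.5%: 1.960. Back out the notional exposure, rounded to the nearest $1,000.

VaR as a fraction of value: z·σ = 1.960 × 1.1% = 2.156%.
Position = $25,872 / 0.02156 = $1,200,000.

$1,200,000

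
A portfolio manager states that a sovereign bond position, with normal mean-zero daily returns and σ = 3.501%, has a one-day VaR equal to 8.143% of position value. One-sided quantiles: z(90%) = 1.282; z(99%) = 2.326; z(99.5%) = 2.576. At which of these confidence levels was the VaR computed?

99%

Implied z = VaR/σ = 8.143 / 3.501 = 2.326.
This matches z(99%) = 2.326.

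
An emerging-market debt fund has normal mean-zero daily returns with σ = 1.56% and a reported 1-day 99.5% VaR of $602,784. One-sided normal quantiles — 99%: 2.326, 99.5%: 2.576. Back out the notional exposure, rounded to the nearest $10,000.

VaR as a fraction of value: z·σ = 2.576 × 1.56% = 4.01856%.
Position = $602,784 / 0.0401856 = $15,000,000.

$15,000,000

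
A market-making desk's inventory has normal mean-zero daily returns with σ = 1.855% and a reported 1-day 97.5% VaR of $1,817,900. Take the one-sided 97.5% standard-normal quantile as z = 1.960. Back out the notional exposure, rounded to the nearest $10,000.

VaR as a fraction of value: z·σ = 1.960 × 1.855% = 3.6358%.
Position = $1,817,900 / 0.036358 = $50,000,000.

$50,000,000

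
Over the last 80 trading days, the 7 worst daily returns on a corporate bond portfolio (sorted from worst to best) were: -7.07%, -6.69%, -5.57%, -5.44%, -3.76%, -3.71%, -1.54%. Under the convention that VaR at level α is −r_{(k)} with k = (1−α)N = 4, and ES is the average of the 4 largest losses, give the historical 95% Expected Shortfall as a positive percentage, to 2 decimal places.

6.19%

The 4 worst returns sum to -24.77%.
ES = −(-24.77%) / 4 = 6.1925% ≈ 6.19%.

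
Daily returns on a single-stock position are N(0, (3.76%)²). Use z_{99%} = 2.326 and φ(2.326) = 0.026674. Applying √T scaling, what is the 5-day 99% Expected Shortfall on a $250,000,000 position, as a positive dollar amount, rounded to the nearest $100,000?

$56,100,000

σ_{5d} = 3.76% × √5 = 8.408%.
ES multiplier = φ(z)/(1−α) = 0.026674/0.01 = 2.667.
ES = 8.408% × 2.667 = 22.424%; on $250,000,000: $56,060,000.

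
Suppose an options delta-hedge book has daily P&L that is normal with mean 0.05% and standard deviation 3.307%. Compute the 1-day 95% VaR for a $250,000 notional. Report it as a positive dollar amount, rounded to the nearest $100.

$13,500

At 95% one-sided, z = 1.645.
VaR = −μ + z·σ = −(0.05%) + 1.645 × 3.307% = 5.390%.
On $250,000: 0.05390 × $250,000 = $13,475.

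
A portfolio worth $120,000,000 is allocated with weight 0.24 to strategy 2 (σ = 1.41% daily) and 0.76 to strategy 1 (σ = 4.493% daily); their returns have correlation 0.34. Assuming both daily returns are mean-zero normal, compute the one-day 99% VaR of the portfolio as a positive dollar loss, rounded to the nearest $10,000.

σ_p² = 0.24²·1.41² + 0.76²·4.493² + 2·0.34·0.24·0.76·1.41·4.493 = 12.5603 (%²).
σ_p = √12.5603 = 3.544%.
At 99%, z = 2.326.
VaR = 2.326 × 3.544% = 8.243%; on $120,000,000 that is $9,891,600.

$9,890,000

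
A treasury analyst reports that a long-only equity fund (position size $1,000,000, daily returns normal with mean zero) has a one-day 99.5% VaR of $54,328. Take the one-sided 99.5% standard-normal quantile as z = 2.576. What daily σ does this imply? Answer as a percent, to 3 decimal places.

2.109%

VaR as a fraction: $54,328 / $1,000,000 = 5.433%.
σ = VaR / z = 5.433% / 2.576 = 2.109%.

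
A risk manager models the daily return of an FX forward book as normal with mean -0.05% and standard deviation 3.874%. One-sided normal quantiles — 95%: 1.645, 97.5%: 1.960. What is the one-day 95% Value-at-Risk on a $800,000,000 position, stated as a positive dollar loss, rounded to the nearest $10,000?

VaR = −μ + z·σ = −(-0.05%) + 1.645 × 3.874% = 6.423%.
On $800,000,000: 0.06423 × $800,000,000 = $51,384,000.

$51,380,000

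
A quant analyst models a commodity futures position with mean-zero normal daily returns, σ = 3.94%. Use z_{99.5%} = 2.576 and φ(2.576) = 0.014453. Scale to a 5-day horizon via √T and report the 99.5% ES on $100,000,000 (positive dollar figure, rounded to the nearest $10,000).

σ_{5d} = 3.94% × √5 = 8.810%.
ES multiplier = φ(z)/(1−α) = 0.014453/0.005 = 2.891.
ES = 8.810% × 2.891 = 25.470%; on $100,000,000: $25,470,000.

$25,470,000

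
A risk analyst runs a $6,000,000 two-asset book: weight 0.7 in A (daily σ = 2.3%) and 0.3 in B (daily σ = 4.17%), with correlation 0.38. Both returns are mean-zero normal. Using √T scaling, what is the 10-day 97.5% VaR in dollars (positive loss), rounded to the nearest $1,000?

$887,000

σ_p = √(0.7²·2.3² + 0.3²·4.17² + 2·0.38·0.7·0.3·2.3·4.17) = 2.385%.
σ_{10d} = 2.385% × √10 = 7.542%.
z(97.5%) = 1.960.
VaR = 1.960 × 7.542% = 14.782%; on $6,000,000 that is $886,920.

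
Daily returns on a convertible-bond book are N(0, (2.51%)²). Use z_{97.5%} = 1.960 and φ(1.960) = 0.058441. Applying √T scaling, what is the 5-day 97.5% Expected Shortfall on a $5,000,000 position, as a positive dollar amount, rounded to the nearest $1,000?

σ_{5d} = 2.51% × √5 = 5.613%.
ES multiplier = φ(z)/(1−α) = 0.058441/0.025 = 2.338.
ES = 5.613% × 2.338 = 13.123%; on $5,000,000: $656,150.

$656,000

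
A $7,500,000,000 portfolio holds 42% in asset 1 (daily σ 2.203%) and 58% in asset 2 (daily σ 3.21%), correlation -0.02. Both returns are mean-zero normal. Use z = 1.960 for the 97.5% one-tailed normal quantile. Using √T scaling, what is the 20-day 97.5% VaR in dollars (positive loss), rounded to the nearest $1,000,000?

σ_p = √(0.42²·2.203² + 0.58²·3.21² + 2·-0.02·0.42·0.58·2.203·3.21) = 2.062%.
σ_{20d} = 2.062% × √20 = 9.222%.
VaR = 1.960 × 9.222% = 18.075%; on $7,500,000,000 that is $1,355,625,000.

$1,356,000,000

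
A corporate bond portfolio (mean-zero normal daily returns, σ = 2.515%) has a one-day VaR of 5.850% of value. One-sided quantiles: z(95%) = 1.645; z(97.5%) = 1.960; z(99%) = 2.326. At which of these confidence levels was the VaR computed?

99%

Implied z = VaR/σ = 5.850 / 2.515 = 2.326.
This matches z(99%) = 2.326.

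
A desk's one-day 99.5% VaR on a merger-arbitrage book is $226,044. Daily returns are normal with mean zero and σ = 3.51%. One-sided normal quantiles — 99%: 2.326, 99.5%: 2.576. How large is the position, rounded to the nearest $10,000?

VaR as a fraction of value: z·σ = 2.576 × 3.51% = 9.04176%.
Position = $226,044 / 0.0904176 = $2,500,000.

$2,500,000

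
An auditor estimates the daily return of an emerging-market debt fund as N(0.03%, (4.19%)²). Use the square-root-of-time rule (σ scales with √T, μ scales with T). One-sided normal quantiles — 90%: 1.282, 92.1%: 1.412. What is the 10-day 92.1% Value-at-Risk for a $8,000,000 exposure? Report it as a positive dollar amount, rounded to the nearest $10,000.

$1,470,000

σ_{10d} = 4.19% × √10 = 13.250%; μ_{10d} = 10 × 0.03% = 0.300%.
VaR = −(0.300%) + 1.412 × 13.250% = 18.409%.
On $8,000,000: 0.18409 × $8,000,000 = $1,472,720.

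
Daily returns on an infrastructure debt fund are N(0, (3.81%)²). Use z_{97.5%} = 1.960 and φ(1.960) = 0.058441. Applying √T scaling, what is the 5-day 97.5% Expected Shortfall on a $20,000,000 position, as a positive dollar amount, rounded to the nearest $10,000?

σ_{5d} = 3.81% × √5 = 8.519%.
ES multiplier = φ(z)/(1−α) = 0.058441/0.025 = 2.338.
ES = 8.519% × 2.338 = 19.917%; on $20,000,000: $3,983,400.

$3,980,000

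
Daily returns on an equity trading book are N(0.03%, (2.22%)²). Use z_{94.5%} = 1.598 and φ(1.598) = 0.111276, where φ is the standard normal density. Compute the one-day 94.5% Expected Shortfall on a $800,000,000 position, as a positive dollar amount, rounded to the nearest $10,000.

Tail multiplier: φ(z)/(1−α) = 0.111276 / 0.055 = 2.023.
ES = −(0.03%) + 2.22% × 2.023 = 4.461%.
On $800,000,000: 0.04461 × $800,000,000 = $35,688,000.

$35,690,000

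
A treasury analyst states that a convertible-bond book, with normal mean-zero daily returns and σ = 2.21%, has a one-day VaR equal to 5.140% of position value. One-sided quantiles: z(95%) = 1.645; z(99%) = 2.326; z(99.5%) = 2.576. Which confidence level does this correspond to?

99%

Implied z = VaR/σ = 5.140 / 2.21 = 2.326.
This matches z(99%) = 2.326.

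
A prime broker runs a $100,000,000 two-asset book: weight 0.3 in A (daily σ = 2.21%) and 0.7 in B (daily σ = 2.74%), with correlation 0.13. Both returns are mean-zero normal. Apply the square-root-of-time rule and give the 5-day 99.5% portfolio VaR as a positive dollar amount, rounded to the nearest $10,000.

σ_p = √(0.3²·2.21² + 0.7²·2.74² + 2·0.13·0.3·0.7·2.21·2.74) = 2.109%.
σ_{5d} = 2.109% × √5 = 4.716%.
z(99.5%) = 2.576.
VaR = 2.576 × 4.716% = 12.148%; on $100,000,000 that is $12,148,000.

$12,150,000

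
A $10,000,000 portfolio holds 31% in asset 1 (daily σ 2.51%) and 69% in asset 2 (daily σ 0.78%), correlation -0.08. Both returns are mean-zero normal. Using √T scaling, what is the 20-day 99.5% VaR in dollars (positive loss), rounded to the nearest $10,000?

$1,050,000

σ_p = √(0.31²·2.51² + 0.69²·0.78² + 2·-0.08·0.31·0.69·2.51·0.78) = 0.910%.
σ_{20d} = 0.910% × √20 = 4.070%.
z(99.5%) = 2.576.
VaR = 2.576 × 4.070% = 10.484%; on $10,000,000 that is $1,048,400.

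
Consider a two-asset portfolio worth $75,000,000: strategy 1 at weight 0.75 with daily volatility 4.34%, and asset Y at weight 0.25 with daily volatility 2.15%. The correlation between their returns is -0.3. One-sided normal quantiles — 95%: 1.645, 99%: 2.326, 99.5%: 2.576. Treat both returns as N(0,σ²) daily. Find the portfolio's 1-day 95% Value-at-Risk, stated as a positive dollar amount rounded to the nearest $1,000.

$3,869,000

σ_p² = 0.75²·4.34² + 0.25²·2.15² + 2·-0.3·0.75·0.25·4.34·2.15 = 9.8342 (%²).
σ_p = √9.8342 = 3.136%.
VaR = 1.645 × 3.136% = 5.159%; on $75,000,000 that is $3,869,250.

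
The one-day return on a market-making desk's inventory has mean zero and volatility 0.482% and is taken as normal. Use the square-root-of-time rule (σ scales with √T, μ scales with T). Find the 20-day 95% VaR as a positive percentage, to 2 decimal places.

3.55%

At 95%, z = 1.645.
σ_{20d} = 0.482% × √20 = 2.156%.
VaR = 1.645 × 2.156% = 3.547%.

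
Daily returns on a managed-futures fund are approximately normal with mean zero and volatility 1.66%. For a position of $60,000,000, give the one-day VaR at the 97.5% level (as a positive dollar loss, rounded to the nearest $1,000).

At 97.5% one-sided, z = 1.960.
VaR = z·σ = 1.960 × 1.66% = 3.254%.
On $60,000,000: 0.03254 × $60,000,000 = $1,952,400.

$1,952,000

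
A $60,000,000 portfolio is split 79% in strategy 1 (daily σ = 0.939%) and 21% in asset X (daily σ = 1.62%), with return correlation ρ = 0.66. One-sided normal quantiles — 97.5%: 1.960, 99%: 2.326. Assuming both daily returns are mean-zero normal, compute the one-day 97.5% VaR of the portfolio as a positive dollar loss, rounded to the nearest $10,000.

$1,180,000

σ_p² = 0.79²·0.939² + 0.21²·1.62² + 2·0.66·0.79·0.21·0.939·1.62 = 0.9991 (%²).
σ_p = √0.9991 = 1.000%.
VaR = 1.960 × 1.000% = 1.960%; on $60,000,000 that is $1,176,000.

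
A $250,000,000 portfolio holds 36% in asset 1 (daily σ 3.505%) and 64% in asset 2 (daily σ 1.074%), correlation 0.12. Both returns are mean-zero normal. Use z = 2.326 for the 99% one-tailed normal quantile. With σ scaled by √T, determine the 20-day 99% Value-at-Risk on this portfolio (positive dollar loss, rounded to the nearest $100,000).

$39,200,000

σ_p = √(0.36²·3.505² + 0.64²·1.074² + 2·0.12·0.36·0.64·3.505·1.074) = 1.508%.
σ_{20d} = 1.508% × √20 = 6.744%.
VaR = 2.326 × 6.744% = 15.687%; on $250,000,000 that is $39,217,500.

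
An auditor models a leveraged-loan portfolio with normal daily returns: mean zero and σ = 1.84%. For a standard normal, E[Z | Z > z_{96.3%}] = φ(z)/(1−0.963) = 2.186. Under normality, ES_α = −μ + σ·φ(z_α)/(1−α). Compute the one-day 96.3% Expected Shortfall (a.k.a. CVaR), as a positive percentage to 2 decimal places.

4.02%

ES = 1.84% × 2.186 = 4.022%.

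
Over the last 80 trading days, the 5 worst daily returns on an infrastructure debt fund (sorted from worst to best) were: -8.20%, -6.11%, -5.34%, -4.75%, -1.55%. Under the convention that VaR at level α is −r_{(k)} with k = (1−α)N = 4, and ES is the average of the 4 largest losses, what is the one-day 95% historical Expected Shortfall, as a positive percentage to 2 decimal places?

The 4 worst returns sum to -24.40%.
ES = −(-24.40%) / 4 = 6.1% ≈ 6.10%.

6.10%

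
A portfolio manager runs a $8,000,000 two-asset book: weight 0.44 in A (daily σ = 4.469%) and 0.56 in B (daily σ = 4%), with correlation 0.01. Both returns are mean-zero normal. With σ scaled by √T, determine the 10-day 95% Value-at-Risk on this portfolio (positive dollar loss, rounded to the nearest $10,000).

$1,250,000

σ_p = √(0.44²·4.469² + 0.56²·4² + 2·0.01·0.44·0.56·4.469·4) = 2.995%.
σ_{10d} = 2.995% × √10 = 9.471%.
z(95%) = 1.645.
VaR = 1.645 × 9.471% = 15.580%; on $8,000,000 that is $1,246,400.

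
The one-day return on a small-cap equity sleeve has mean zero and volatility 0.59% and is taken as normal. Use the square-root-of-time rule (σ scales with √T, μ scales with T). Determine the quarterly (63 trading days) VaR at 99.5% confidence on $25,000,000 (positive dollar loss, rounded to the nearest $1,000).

At 99.5%, z = 2.576.
σ_{63d} = 0.59% × √63 = 4.683%.
VaR = 2.576 × 4.683% = 12.063%.
On $25,000,000: 0.12063 × $25,000,000 = $3,015,750.

$3,016,000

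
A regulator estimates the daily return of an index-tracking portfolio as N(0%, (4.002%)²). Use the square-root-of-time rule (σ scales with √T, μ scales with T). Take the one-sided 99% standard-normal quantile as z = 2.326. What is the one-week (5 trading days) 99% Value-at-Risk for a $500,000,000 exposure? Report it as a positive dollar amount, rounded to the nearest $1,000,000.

$104,000,000

σ_{5d} = 4.002% × √5 = 8.949%.
VaR = 2.326 × 8.949% = 20.815%.
On $500,000,000: 0.20815 × $500,000,000 = $104,075,000.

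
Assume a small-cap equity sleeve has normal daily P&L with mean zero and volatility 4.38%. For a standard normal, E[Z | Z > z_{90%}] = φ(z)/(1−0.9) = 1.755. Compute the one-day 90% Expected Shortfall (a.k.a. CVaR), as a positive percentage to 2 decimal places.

7.69%

ES = 4.38% × 1.755 = 7.687%.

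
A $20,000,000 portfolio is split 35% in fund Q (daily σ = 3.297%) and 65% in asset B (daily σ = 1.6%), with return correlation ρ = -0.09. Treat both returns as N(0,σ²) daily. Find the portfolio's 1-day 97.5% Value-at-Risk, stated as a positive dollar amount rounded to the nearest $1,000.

$581,000

σ_p² = 0.35²·3.297² + 0.65²·1.6² + 2·-0.09·0.35·0.65·3.297·1.6 = 2.1972 (%²).
σ_p = √2.1972 = 1.482%.
At 97.5%, z = 1.960.
VaR = 1.960 × 1.482% = 2.905%; on $20,000,000 that is $581,000.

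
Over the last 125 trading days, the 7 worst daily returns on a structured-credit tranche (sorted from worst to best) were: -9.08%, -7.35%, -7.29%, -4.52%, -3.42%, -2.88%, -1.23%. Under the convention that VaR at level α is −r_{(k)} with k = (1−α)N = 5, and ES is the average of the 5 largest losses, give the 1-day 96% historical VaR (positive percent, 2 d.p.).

3.42%

k = 5; the 5th lowest return is -3.42%, so VaR = 3.42%.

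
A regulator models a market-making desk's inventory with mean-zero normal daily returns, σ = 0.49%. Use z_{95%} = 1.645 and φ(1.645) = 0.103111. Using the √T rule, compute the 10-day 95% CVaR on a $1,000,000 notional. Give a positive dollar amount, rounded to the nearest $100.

σ_{10d} = 0.49% × √10 = 1.550%.
ES multiplier = φ(z)/(1−α) = 0.103111/0.05 = 2.062.
ES = 1.550% × 2.062 = 3.196%; on $1,000,000: $31,960.

$32,000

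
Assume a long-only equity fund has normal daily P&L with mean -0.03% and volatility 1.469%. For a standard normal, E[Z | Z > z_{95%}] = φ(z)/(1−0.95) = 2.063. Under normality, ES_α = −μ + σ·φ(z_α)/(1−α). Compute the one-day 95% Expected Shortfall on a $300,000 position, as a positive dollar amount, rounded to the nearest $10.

$9,180

ES = −(-0.03%) + 1.469% × 2.063 = 3.061%.
On $300,000: 0.03061 × $300,000 = $9,183.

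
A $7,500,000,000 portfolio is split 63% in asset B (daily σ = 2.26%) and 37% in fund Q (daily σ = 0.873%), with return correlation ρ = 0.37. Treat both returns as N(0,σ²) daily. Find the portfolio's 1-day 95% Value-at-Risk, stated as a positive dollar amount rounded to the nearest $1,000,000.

$194,000,000

σ_p² = 0.63²·2.26² + 0.37²·0.873² + 2·0.37·0.63·0.37·2.26·0.873 = 2.4719 (%²).
σ_p = √2.4719 = 1.572%.
At 95%, z = 1.645.
VaR = 1.645 × 1.572% = 2.586%; on $7,500,000,000 that is $193,950,000.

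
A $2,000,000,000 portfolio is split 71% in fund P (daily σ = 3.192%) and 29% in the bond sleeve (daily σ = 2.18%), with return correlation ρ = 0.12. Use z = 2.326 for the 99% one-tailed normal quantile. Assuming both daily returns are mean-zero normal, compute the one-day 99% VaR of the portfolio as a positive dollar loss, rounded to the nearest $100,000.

$112,800,000

σ_p² = 0.71²·3.192² + 0.29²·2.18² + 2·0.12·0.71·0.29·3.192·2.18 = 5.8797 (%²).
σ_p = √5.8797 = 2.425%.
VaR = 2.326 × 2.425% = 5.641%; on $2,000,000,000 that is $112,820,000.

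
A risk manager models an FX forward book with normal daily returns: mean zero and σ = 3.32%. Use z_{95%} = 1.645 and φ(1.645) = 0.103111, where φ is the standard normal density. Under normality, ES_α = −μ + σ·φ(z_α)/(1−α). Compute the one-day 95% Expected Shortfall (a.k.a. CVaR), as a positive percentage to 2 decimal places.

Tail multiplier: φ(z)/(1−α) = 0.103111 / 0.05 = 2.062.
ES = 3.32% × 2.062 = 6.846%.

6.85%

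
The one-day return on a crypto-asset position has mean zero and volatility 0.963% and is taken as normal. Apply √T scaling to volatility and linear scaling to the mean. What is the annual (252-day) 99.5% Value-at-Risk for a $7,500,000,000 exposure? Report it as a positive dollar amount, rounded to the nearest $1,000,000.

At 99.5%, z = 2.576.
σ_{252d} = 0.963% × √252 = 15.287%.
VaR = 2.576 × 15.287% = 39.379%.
On $7,500,000,000: 0.39379 × $7,500,000,000 = $2,953,425,000.

$2,953,000,000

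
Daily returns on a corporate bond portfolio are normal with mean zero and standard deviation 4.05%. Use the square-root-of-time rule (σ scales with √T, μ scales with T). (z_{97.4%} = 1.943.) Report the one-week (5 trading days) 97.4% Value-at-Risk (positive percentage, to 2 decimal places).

σ_{5d} = 4.05% × √5 = 9.056%.
VaR = 1.943 × 9.056% = 17.596%.

17.60%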